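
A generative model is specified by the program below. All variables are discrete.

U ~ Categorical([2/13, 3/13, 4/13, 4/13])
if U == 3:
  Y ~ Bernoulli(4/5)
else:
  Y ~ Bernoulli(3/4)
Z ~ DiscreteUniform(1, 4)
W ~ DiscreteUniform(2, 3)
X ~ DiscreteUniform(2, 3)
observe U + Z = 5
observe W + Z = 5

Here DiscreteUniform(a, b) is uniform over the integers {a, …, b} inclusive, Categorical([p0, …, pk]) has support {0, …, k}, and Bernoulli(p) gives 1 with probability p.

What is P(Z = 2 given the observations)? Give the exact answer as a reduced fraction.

Enumerate traces; 8 have nonzero weight after conditioning:
  (U=2, Y=0, Z=3, W=2, X=2) weight 1/208
  (U=2, Y=0, Z=3, W=2, X=3) weight 1/208
  (U=2, Y=1, Z=3, W=2, X=2) weight 3/208
  (U=2, Y=1, Z=3, W=2, X=3) weight 3/208
  (U=3, Y=0, Z=2, W=3, X=2) weight 1/260
  (U=3, Y=0, Z=2, W=3, X=3) weight 1/260
  (U=3, Y=1, Z=2, W=3, X=2) weight 1/65
  (U=3, Y=1, Z=2, W=3, X=3) weight 1/65
Group by Z:
  weight(Z=2) = 1/26
  weight(Z=3) = 1/26
Total weight = 1/26 + 1/26 = 1/13
P(Z=2 | obs) = 1/26 / 1/13 = 1/2
P(Z=3 | obs) = 1/26 / 1/13 = 1/2

P(Z = 2 | obs) = 1/2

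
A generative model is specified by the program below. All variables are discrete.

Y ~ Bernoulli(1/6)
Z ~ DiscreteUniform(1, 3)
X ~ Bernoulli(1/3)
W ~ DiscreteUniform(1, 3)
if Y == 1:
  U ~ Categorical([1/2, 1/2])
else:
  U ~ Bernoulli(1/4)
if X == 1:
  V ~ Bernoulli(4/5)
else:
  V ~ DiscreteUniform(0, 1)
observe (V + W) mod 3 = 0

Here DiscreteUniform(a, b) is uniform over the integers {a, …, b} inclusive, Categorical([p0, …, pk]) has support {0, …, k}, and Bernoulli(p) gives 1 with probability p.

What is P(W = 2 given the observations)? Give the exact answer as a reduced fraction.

P(W = 2 | obs) = 3/5

Enumerate traces; 48 have nonzero weight after conditioning:
  (Y=0, Z=1, X=0, W=2, U=0, V=1) weight 5/216
  (Y=0, Z=1, X=0, W=2, U=1, V=1) weight 5/648
  (Y=0, Z=1, X=0, W=3, U=0, V=0) weight 5/216
  (Y=0, Z=1, X=0, W=3, U=1, V=0) weight 5/648
  (Y=0, Z=1, X=1, W=2, U=0, V=1) weight 1/54
  (Y=0, Z=1, X=1, W=2, U=1, V=1) weight 1/162
  (Y=0, Z=1, X=1, W=3, U=0, V=0) weight 1/216
  (Y=0, Z=1, X=1, W=3, U=1, V=0) weight 1/648
  … 40 more
Group by W:
  weight(W=2) = 1/5
  weight(W=3) = 2/15
Total weight = 1/5 + 2/15 = 1/3
P(W=2 | obs) = 1/5 / 1/3 = 3/5
P(W=3 | obs) = 2/15 / 1/3 = 2/5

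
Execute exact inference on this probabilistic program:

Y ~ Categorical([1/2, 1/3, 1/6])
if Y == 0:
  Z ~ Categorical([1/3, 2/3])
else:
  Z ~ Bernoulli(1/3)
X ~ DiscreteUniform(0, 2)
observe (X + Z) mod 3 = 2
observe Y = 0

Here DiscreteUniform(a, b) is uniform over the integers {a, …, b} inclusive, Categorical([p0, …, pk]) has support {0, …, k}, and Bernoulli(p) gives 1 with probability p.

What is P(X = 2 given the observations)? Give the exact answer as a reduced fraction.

Enumerate traces; 2 have nonzero weight after conditioning:
  (Y=0, Z=0, X=2) weight 1/18
  (Y=0, Z=1, X=1) weight 1/9
Group by X:
  weight(X=1) = 1/9
  weight(X=2) = 1/18
Total weight = 1/9 + 1/18 = 1/6
P(X=1 | obs) = 1/9 / 1/6 = 2/3
P(X=2 | obs) = 1/18 / 1/6 = 1/3

P(X = 2 | obs) = 1/3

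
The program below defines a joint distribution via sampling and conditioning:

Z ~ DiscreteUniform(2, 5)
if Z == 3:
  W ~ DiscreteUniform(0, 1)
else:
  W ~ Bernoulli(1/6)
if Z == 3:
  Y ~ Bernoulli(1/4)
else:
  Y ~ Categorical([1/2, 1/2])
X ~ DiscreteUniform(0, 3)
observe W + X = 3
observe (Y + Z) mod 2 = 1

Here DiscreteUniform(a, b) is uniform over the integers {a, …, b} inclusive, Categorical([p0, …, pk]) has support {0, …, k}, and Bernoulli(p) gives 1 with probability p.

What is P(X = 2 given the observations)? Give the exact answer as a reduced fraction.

Enumerate traces; 8 have nonzero weight after conditioning:
  (Z=2, W=0, Y=1, X=3) weight 5/192
  (Z=2, W=1, Y=1, X=2) weight 1/192
  (Z=3, W=0, Y=0, X=3) weight 3/128
  (Z=3, W=1, Y=0, X=2) weight 3/128
  (Z=4, W=0, Y=1, X=3) weight 5/192
  (Z=4, W=1, Y=1, X=2) weight 1/192
  (Z=5, W=0, Y=0, X=3) weight 5/192
  (Z=5, W=1, Y=0, X=2) weight 1/192
Group by X:
  weight(X=2) = 5/128
  weight(X=3) = 13/128
Total weight = 5/128 + 13/128 = 9/64
P(X=2 | obs) = 5/128 / 9/64 = 5/18
P(X=3 | obs) = 13/128 / 9/64 = 13/18

P(X = 2 | obs) = 5/18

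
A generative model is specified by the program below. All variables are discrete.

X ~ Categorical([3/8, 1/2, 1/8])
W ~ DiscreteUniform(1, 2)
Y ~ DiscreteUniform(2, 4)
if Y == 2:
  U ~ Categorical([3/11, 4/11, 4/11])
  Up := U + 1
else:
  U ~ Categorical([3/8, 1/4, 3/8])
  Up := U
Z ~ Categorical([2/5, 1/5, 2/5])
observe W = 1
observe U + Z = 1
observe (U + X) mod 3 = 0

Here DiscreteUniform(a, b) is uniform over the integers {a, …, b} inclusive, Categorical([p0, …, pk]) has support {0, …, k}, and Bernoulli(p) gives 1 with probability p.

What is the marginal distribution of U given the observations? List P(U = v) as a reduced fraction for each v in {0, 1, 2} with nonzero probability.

Enumerate traces; 6 have nonzero weight after conditioning:
  (X=0, W=1, Y=2, U=0, Z=1) weight 3/880
  (X=0, W=1, Y=3, U=0, Z=1) weight 3/640
  (X=0, W=1, Y=4, U=0, Z=1) weight 3/640
  (X=2, W=1, Y=2, U=1, Z=0) weight 1/330
  (X=2, W=1, Y=3, U=1, Z=0) weight 1/480
  (X=2, W=1, Y=4, U=1, Z=0) weight 1/480
Group by U:
  weight(U=0) = 9/704
  weight(U=1) = 19/2640
Total weight = 9/704 + 19/2640 = 211/10560
P(U=0 | obs) = 9/704 / 211/10560 = 135/211
P(U=1 | obs) = 19/2640 / 211/10560 = 76/211

P(U=0) = 135/211, P(U=1) = 76/211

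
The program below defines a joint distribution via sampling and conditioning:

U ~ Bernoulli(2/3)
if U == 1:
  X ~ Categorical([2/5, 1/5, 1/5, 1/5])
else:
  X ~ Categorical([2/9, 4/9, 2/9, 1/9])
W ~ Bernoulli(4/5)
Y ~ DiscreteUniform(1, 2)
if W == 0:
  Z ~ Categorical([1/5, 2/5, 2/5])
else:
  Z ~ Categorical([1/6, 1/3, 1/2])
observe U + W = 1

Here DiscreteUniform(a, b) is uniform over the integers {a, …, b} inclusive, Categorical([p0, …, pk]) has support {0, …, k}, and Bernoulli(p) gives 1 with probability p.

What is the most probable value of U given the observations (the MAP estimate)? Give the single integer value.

Enumerate traces; 48 have nonzero weight after conditioning:
  (U=0, X=0, W=1, Y=1, Z=0) weight 2/405
  (U=0, X=0, W=1, Y=1, Z=1) weight 4/405
  (U=0, X=0, W=1, Y=1, Z=2) weight 2/135
  (U=0, X=0, W=1, Y=2, Z=0) weight 2/405
  (U=0, X=0, W=1, Y=2, Z=1) weight 4/405
  (U=0, X=0, W=1, Y=2, Z=2) weight 2/135
  (U=0, X=1, W=1, Y=1, Z=0) weight 4/405
  (U=0, X=1, W=1, Y=1, Z=1) weight 8/405
  (U=1, X=0, W=0, Y=1, Z=0) weight 2/375
  … 39 more
Group by U:
  weight(U=0) = 4/15
  weight(U=1) = 2/15
Total weight = 4/15 + 2/15 = 2/5
P(U=0 | obs) = 4/15 / 2/5 = 2/3
P(U=1 | obs) = 2/15 / 2/5 = 1/3
argmax = 0

argmax_v P(U = v | obs) = 0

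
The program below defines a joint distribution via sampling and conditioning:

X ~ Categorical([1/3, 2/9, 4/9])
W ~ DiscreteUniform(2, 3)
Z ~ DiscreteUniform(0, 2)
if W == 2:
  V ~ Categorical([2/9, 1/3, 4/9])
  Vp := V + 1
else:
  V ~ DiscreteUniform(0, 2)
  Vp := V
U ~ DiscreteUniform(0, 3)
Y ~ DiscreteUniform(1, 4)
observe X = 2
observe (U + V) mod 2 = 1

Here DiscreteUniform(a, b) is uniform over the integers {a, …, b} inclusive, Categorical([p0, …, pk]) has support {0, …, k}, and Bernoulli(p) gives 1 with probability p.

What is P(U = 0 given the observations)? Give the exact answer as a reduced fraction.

P(U = 0 | obs) = 1/6

Enumerate traces; 144 have nonzero weight after conditioning:
  (X=2, W=2, Z=0, V=0, U=1, Y=1) weight 1/972
  (X=2, W=2, Z=0, V=0, U=1, Y=2) weight 1/972
  (X=2, W=2, Z=0, V=0, U=1, Y=3) weight 1/972
  (X=2, W=2, Z=0, V=0, U=1, Y=4) weight 1/972
  (X=2, W=2, Z=0, V=0, U=3, Y=1) weight 1/972
  (X=2, W=2, Z=0, V=0, U=3, Y=2) weight 1/972
  (X=2, W=2, Z=0, V=0, U=3, Y=3) weight 1/972
  (X=2, W=2, Z=0, V=0, U=3, Y=4) weight 1/972
  (X=2, W=2, Z=0, V=1, U=0, Y=1) weight 1/648
  (X=2, W=2, Z=0, V=1, U=2, Y=1) weight 1/648
  … 134 more
Group by U:
  weight(U=0) = 1/27
  weight(U=1) = 2/27
  weight(U=2) = 1/27
  weight(U=3) = 2/27
Total weight = 1/27 + 2/27 + 1/27 + 2/27 = 2/9
P(U=0 | obs) = 1/27 / 2/9 = 1/6
P(U=1 | obs) = 2/27 / 2/9 = 1/3
P(U=2 | obs) = 1/27 / 2/9 = 1/6
P(U=3 | obs) = 2/27 / 2/9 = 1/3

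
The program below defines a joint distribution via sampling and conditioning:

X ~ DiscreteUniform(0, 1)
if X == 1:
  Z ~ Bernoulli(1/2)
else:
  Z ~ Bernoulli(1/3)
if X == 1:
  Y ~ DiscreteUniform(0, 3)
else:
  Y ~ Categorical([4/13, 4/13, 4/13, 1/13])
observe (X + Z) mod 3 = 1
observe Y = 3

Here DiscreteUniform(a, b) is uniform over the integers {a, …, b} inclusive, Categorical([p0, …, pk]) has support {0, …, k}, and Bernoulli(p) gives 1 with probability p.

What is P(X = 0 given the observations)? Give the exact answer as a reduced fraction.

P(X = 0 | obs) = 8/47

Enumerate traces; 2 have nonzero weight after conditioning:
  (X=0, Z=1, Y=3) weight 1/78
  (X=1, Z=0, Y=3) weight 1/16
Group by X:
  weight(X=0) = 1/78
  weight(X=1) = 1/16
Total weight = 1/78 + 1/16 = 47/624
P(X=0 | obs) = 1/78 / 47/624 = 8/47
P(X=1 | obs) = 1/16 / 47/624 = 39/47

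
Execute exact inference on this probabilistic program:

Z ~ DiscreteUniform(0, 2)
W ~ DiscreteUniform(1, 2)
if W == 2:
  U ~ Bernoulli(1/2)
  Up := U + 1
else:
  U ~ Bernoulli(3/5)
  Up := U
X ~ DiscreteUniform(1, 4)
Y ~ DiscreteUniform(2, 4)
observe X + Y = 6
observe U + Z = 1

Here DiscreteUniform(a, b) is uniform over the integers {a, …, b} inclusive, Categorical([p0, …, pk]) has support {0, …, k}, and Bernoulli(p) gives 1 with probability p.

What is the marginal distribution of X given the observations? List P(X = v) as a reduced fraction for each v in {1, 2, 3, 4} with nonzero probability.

P(X=2) = 1/3, P(X=3) = 1/3, P(X=4) = 1/3

Enumerate traces; 12 have nonzero weight after conditioning:
  (Z=0, W=1, U=1, X=2, Y=4) weight 1/120
  (Z=0, W=1, U=1, X=3, Y=3) weight 1/120
  (Z=0, W=1, U=1, X=4, Y=2) weight 1/120
  (Z=0, W=2, U=1, X=2, Y=4) weight 1/144
  (Z=0, W=2, U=1, X=3, Y=3) weight 1/144
  (Z=0, W=2, U=1, X=4, Y=2) weight 1/144
  (Z=1, W=1, U=0, X=2, Y=4) weight 1/180
  (Z=1, W=1, U=0, X=3, Y=3) weight 1/180
  … 4 more
Group by X:
  weight(X=2) = 1/36
  weight(X=3) = 1/36
  weight(X=4) = 1/36
Total weight = 1/36 + 1/36 + 1/36 = 1/12
P(X=2 | obs) = 1/36 / 1/12 = 1/3
P(X=3 | obs) = 1/36 / 1/12 = 1/3
P(X=4 | obs) = 1/36 / 1/12 = 1/3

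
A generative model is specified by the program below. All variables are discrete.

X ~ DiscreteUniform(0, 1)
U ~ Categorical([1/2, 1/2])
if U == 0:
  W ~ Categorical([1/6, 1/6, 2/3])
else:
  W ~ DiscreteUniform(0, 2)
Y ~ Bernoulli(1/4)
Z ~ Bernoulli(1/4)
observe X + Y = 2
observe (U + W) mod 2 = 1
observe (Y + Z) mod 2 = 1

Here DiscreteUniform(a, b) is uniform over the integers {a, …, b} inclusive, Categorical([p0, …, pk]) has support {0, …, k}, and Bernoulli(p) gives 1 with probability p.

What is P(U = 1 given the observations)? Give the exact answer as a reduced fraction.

Enumerate traces; 3 have nonzero weight after conditioning:
  (X=1, U=0, W=1, Y=1, Z=0) weight 1/128
  (X=1, U=1, W=0, Y=1, Z=0) weight 1/64
  (X=1, U=1, W=2, Y=1, Z=0) weight 1/64
Group by U:
  weight(U=0) = 1/128
  weight(U=1) = 1/32
Total weight = 1/128 + 1/32 = 5/128
P(U=0 | obs) = 1/128 / 5/128 = 1/5
P(U=1 | obs) = 1/32 / 5/128 = 4/5

P(U = 1 | obs) = 4/5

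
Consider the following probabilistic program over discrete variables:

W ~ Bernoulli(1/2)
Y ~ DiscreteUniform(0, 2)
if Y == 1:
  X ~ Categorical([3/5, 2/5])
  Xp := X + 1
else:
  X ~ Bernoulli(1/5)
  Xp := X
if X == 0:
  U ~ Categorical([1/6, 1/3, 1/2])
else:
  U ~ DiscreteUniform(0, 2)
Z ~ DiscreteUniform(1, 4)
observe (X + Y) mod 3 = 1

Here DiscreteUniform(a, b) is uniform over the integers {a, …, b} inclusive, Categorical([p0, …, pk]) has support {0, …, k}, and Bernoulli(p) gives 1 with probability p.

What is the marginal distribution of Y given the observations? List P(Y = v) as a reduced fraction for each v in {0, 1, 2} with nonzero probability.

Enumerate traces; 48 have nonzero weight after conditioning:
  (W=0, Y=0, X=1, U=0, Z=1) weight 1/360
  (W=0, Y=0, X=1, U=0, Z=2) weight 1/360
  (W=0, Y=0, X=1, U=0, Z=3) weight 1/360
  (W=0, Y=0, X=1, U=0, Z=4) weight 1/360
  (W=0, Y=0, X=1, U=1, Z=1) weight 1/360
  (W=0, Y=0, X=1, U=1, Z=2) weight 1/360
  (W=0, Y=0, X=1, U=1, Z=3) weight 1/360
  (W=0, Y=0, X=1, U=1, Z=4) weight 1/360
  (W=0, Y=1, X=0, U=0, Z=1) weight 1/240
  … 39 more
Group by Y:
  weight(Y=0) = 1/15
  weight(Y=1) = 1/5
Total weight = 1/15 + 1/5 = 4/15
P(Y=0 | obs) = 1/15 / 4/15 = 1/4
P(Y=1 | obs) = 1/5 / 4/15 = 3/4

P(Y=0) = 1/4, P(Y=1) = 3/4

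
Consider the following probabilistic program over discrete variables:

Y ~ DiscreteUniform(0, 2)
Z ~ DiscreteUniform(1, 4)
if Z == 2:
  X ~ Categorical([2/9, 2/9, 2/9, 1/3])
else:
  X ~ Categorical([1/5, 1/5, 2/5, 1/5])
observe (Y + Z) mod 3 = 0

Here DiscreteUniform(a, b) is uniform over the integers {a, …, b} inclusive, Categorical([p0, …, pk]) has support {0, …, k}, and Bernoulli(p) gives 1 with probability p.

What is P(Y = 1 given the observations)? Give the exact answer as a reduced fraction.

P(Y = 1 | obs) = 1/4

Enumerate traces; 16 have nonzero weight after conditioning:
  (Y=0, Z=3, X=0) weight 1/60
  (Y=0, Z=3, X=1) weight 1/60
  (Y=0, Z=3, X=2) weight 1/30
  (Y=0, Z=3, X=3) weight 1/60
  (Y=1, Z=2, X=0) weight 1/54
  (Y=1, Z=2, X=1) weight 1/54
  (Y=1, Z=2, X=2) weight 1/54
  (Y=1, Z=2, X=3) weight 1/36
  (Y=2, Z=1, X=0) weight 1/60
  … 7 more
Group by Y:
  weight(Y=0) = 1/12
  weight(Y=1) = 1/12
  weight(Y=2) = 1/6
Total weight = 1/12 + 1/12 + 1/6 = 1/3
P(Y=0 | obs) = 1/12 / 1/3 = 1/4
P(Y=1 | obs) = 1/12 / 1/3 = 1/4
P(Y=2 | obs) = 1/6 / 1/3 = 1/2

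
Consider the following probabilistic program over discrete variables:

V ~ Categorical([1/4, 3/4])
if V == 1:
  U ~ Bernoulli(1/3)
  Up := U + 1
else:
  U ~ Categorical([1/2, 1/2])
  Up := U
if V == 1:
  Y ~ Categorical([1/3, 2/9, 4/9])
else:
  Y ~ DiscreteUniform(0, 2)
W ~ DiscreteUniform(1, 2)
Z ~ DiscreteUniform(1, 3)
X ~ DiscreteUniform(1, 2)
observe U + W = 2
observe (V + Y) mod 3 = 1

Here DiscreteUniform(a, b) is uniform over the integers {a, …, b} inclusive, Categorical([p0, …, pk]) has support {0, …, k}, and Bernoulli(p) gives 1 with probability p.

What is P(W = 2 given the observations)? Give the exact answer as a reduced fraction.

Enumerate traces; 24 have nonzero weight after conditioning:
  (V=0, U=0, Y=1, W=2, Z=1, X=1) weight 1/288
  (V=0, U=0, Y=1, W=2, Z=1, X=2) weight 1/288
  (V=0, U=0, Y=1, W=2, Z=2, X=1) weight 1/288
  (V=0, U=0, Y=1, W=2, Z=2, X=2) weight 1/288
  (V=0, U=0, Y=1, W=2, Z=3, X=1) weight 1/288
  (V=0, U=0, Y=1, W=2, Z=3, X=2) weight 1/288
  (V=0, U=1, Y=1, W=1, Z=1, X=1) weight 1/288
  (V=0, U=1, Y=1, W=1, Z=1, X=2) weight 1/288
  … 16 more
Group by W:
  weight(W=1) = 1/16
  weight(W=2) = 5/48
Total weight = 1/16 + 5/48 = 1/6
P(W=1 | obs) = 1/16 / 1/6 = 3/8
P(W=2 | obs) = 5/48 / 1/6 = 5/8

P(W = 2 | obs) = 5/8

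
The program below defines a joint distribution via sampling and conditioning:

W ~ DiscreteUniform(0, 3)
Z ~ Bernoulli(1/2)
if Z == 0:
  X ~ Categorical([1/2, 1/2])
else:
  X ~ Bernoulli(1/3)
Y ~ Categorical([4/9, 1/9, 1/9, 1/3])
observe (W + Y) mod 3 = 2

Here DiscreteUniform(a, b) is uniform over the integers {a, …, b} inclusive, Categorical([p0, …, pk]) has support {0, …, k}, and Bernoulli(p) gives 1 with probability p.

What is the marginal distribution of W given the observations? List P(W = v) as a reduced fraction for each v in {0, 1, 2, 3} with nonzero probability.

P(W=0) = 1/10, P(W=1) = 1/10, P(W=2) = 7/10, P(W=3) = 1/10

Enumerate traces; 20 have nonzero weight after conditioning:
  (W=0, Z=0, X=0, Y=2) weight 1/144
  (W=0, Z=0, X=1, Y=2) weight 1/144
  (W=0, Z=1, X=0, Y=2) weight 1/108
  (W=0, Z=1, X=1, Y=2) weight 1/216
  (W=1, Z=0, X=0, Y=1) weight 1/144
  (W=1, Z=0, X=1, Y=1) weight 1/144
  (W=1, Z=1, X=0, Y=1) weight 1/108
  (W=1, Z=1, X=1, Y=1) weight 1/216
  (W=2, Z=0, X=0, Y=0) weight 1/36
  (W=3, Z=0, X=0, Y=2) weight 1/144
  … 10 more
Group by W:
  weight(W=0) = 1/36
  weight(W=1) = 1/36
  weight(W=2) = 7/36
  weight(W=3) = 1/36
Total weight = 1/36 + 1/36 + 7/36 + 1/36 = 5/18
P(W=0 | obs) = 1/36 / 5/18 = 1/10
P(W=1 | obs) = 1/36 / 5/18 = 1/10
P(W=2 | obs) = 7/36 / 5/18 = 7/10
P(W=3 | obs) = 1/36 / 5/18 = 1/10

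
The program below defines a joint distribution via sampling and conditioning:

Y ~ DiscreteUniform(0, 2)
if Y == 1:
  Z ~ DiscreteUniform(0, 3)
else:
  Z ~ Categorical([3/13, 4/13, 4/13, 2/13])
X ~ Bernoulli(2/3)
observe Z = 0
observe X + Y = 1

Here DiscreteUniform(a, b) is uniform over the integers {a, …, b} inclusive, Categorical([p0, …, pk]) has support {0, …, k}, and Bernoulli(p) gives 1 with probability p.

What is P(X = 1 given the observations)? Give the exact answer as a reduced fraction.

Enumerate traces; 2 have nonzero weight after conditioning:
  (Y=0, Z=0, X=1) weight 2/39
  (Y=1, Z=0, X=0) weight 1/36
Group by X:
  weight(X=0) = 1/36
  weight(X=1) = 2/39
Total weight = 1/36 + 2/39 = 37/468
P(X=0 | obs) = 1/36 / 37/468 = 13/37
P(X=1 | obs) = 2/39 / 37/468 = 24/37

P(X = 1 | obs) = 24/37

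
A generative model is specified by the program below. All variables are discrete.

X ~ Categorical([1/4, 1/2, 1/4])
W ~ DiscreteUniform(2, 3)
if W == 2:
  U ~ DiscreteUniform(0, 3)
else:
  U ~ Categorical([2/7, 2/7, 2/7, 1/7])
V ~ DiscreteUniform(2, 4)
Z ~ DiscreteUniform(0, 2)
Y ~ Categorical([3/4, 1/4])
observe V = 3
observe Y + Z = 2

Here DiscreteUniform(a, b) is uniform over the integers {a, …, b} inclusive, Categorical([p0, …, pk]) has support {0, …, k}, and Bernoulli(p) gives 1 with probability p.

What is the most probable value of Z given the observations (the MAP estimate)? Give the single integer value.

argmax_v P(Z = v | obs) = 2

Enumerate traces; 48 have nonzero weight after conditioning:
  (X=0, W=2, U=0, V=3, Z=1, Y=1) weight 1/1152
  (X=0, W=2, U=0, V=3, Z=2, Y=0) weight 1/384
  (X=0, W=2, U=1, V=3, Z=1, Y=1) weight 1/1152
  (X=0, W=2, U=1, V=3, Z=2, Y=0) weight 1/384
  (X=0, W=2, U=2, V=3, Z=1, Y=1) weight 1/1152
  (X=0, W=2, U=2, V=3, Z=2, Y=0) weight 1/384
  (X=0, W=2, U=3, V=3, Z=1, Y=1) weight 1/1152
  (X=0, W=2, U=3, V=3, Z=2, Y=0) weight 1/384
  … 40 more
Group by Z:
  weight(Z=1) = 1/36
  weight(Z=2) = 1/12
Total weight = 1/36 + 1/12 = 1/9
P(Z=1 | obs) = 1/36 / 1/9 = 1/4
P(Z=2 | obs) = 1/12 / 1/9 = 3/4
argmax = 2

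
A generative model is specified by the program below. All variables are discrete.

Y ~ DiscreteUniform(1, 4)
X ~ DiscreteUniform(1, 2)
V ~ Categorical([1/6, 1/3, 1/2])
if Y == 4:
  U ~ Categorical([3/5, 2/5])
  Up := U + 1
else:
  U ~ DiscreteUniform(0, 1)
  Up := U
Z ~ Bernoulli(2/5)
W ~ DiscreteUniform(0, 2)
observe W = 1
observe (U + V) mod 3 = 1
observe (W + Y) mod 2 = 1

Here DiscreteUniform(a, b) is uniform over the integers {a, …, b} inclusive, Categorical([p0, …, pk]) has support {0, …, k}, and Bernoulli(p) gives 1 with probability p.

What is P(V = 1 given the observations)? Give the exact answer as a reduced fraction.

P(V = 1 | obs) = 22/31

Enumerate traces; 16 have nonzero weight after conditioning:
  (Y=2, X=1, V=0, U=1, Z=0, W=1) weight 1/480
  (Y=2, X=1, V=0, U=1, Z=1, W=1) weight 1/720
  (Y=2, X=1, V=1, U=0, Z=0, W=1) weight 1/240
  (Y=2, X=1, V=1, U=0, Z=1, W=1) weight 1/360
  (Y=2, X=2, V=0, U=1, Z=0, W=1) weight 1/480
  (Y=2, X=2, V=0, U=1, Z=1, W=1) weight 1/720
  (Y=2, X=2, V=1, U=0, Z=0, W=1) weight 1/240
  (Y=2, X=2, V=1, U=0, Z=1, W=1) weight 1/360
  … 8 more
Group by V:
  weight(V=0) = 1/80
  weight(V=1) = 11/360
Total weight = 1/80 + 11/360 = 31/720
P(V=0 | obs) = 1/80 / 31/720 = 9/31
P(V=1 | obs) = 11/360 / 31/720 = 22/31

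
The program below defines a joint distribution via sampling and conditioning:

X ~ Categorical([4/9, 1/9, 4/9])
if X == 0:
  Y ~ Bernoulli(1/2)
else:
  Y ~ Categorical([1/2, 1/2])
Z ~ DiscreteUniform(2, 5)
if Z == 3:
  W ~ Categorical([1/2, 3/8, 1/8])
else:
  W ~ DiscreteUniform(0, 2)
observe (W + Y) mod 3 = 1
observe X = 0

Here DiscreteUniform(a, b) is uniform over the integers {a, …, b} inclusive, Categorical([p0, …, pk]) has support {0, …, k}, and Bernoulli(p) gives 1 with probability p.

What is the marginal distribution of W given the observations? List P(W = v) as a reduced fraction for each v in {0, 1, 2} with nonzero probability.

P(W=0) = 12/23, P(W=1) = 11/23

Enumerate traces; 8 have nonzero weight after conditioning:
  (X=0, Y=0, Z=2, W=1) weight 1/54
  (X=0, Y=0, Z=3, W=1) weight 1/48
  (X=0, Y=0, Z=4, W=1) weight 1/54
  (X=0, Y=0, Z=5, W=1) weight 1/54
  (X=0, Y=1, Z=2, W=0) weight 1/54
  (X=0, Y=1, Z=3, W=0) weight 1/36
  (X=0, Y=1, Z=4, W=0) weight 1/54
  (X=0, Y=1, Z=5, W=0) weight 1/54
Group by W:
  weight(W=0) = 1/12
  weight(W=1) = 11/144
Total weight = 1/12 + 11/144 = 23/144
P(W=0 | obs) = 1/12 / 23/144 = 12/23
P(W=1 | obs) = 11/144 / 23/144 = 11/23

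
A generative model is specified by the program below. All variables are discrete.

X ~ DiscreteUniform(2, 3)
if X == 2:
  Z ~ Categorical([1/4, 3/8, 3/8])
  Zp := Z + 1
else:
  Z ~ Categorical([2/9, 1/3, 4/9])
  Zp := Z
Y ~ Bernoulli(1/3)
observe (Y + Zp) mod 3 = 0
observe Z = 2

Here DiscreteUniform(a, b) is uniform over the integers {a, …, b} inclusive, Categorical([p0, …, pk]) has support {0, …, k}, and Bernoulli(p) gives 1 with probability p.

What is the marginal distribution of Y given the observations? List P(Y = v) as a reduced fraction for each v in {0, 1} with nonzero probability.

P(Y=0) = 27/43, P(Y=1) = 16/43

Enumerate traces; 2 have nonzero weight after conditioning:
  (X=2, Z=2, Y=0) weight 1/8
  (X=3, Z=2, Y=1) weight 2/27
Group by Y:
  weight(Y=0) = 1/8
  weight(Y=1) = 2/27
Total weight = 1/8 + 2/27 = 43/216
P(Y=0 | obs) = 1/8 / 43/216 = 27/43
P(Y=1 | obs) = 2/27 / 43/216 = 16/43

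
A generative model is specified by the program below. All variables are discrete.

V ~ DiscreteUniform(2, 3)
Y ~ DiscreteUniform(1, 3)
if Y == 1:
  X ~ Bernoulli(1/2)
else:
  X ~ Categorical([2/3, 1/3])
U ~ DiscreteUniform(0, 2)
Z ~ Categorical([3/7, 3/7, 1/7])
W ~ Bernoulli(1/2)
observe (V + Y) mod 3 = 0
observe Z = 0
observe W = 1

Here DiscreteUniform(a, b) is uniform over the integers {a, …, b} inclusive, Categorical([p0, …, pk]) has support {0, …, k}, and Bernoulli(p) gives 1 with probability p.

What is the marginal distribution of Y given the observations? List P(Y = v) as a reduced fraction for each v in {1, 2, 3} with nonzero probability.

P(Y=1) = 1/2, P(Y=3) = 1/2

Enumerate traces; 12 have nonzero weight after conditioning:
  (V=2, Y=1, X=0, U=0, Z=0, W=1) weight 1/168
  (V=2, Y=1, X=0, U=1, Z=0, W=1) weight 1/168
  (V=2, Y=1, X=0, U=2, Z=0, W=1) weight 1/168
  (V=2, Y=1, X=1, U=0, Z=0, W=1) weight 1/168
  (V=2, Y=1, X=1, U=1, Z=0, W=1) weight 1/168
  (V=2, Y=1, X=1, U=2, Z=0, W=1) weight 1/168
  (V=3, Y=3, X=0, U=0, Z=0, W=1) weight 1/126
  (V=3, Y=3, X=0, U=1, Z=0, W=1) weight 1/126
  … 4 more
Group by Y:
  weight(Y=1) = 1/28
  weight(Y=3) = 1/28
Total weight = 1/28 + 1/28 = 1/14
P(Y=1 | obs) = 1/28 / 1/14 = 1/2
P(Y=3 | obs) = 1/28 / 1/14 = 1/2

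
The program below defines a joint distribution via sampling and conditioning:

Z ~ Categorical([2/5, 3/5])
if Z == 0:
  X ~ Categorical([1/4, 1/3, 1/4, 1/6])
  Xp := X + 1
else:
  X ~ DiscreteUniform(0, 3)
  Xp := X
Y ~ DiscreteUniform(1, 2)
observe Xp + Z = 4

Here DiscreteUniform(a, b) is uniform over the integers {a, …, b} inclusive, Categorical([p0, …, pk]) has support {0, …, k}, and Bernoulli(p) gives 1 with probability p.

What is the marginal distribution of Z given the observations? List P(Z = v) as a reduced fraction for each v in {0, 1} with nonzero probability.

Enumerate traces; 4 have nonzero weight after conditioning:
  (Z=0, X=3, Y=1) weight 1/30
  (Z=0, X=3, Y=2) weight 1/30
  (Z=1, X=3, Y=1) weight 3/40
  (Z=1, X=3, Y=2) weight 3/40
Group by Z:
  weight(Z=0) = 1/15
  weight(Z=1) = 3/20
Total weight = 1/15 + 3/20 = 13/60
P(Z=0 | obs) = 1/15 / 13/60 = 4/13
P(Z=1 | obs) = 3/20 / 13/60 = 9/13

P(Z=0) = 4/13, P(Z=1) = 9/13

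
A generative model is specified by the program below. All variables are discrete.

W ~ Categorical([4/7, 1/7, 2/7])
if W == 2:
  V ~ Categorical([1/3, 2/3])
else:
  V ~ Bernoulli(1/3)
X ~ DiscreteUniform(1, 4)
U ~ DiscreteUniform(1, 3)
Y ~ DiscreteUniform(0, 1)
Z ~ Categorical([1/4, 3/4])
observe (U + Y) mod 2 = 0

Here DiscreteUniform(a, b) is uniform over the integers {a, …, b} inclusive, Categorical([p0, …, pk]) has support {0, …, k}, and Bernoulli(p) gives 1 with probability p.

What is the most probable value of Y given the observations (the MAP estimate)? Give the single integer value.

Enumerate traces; 144 have nonzero weight after conditioning:
  (W=0, V=0, X=1, U=1, Y=1, Z=0) weight 1/252
  (W=0, V=0, X=1, U=1, Y=1, Z=1) weight 1/84
  (W=0, V=0, X=1, U=2, Y=0, Z=0) weight 1/252
  (W=0, V=0, X=1, U=2, Y=0, Z=1) weight 1/84
  (W=0, V=0, X=1, U=3, Y=1, Z=0) weight 1/252
  (W=0, V=0, X=1, U=3, Y=1, Z=1) weight 1/84
  (W=0, V=0, X=2, U=1, Y=1, Z=0) weight 1/252
  (W=0, V=0, X=2, U=1, Y=1, Z=1) weight 1/84
  … 136 more
Group by Y:
  weight(Y=0) = 1/6
  weight(Y=1) = 1/3
Total weight = 1/6 + 1/3 = 1/2
P(Y=0 | obs) = 1/6 / 1/2 = 1/3
P(Y=1 | obs) = 1/3 / 1/2 = 2/3
argmax = 1

argmax_v P(Y = v | obs) = 1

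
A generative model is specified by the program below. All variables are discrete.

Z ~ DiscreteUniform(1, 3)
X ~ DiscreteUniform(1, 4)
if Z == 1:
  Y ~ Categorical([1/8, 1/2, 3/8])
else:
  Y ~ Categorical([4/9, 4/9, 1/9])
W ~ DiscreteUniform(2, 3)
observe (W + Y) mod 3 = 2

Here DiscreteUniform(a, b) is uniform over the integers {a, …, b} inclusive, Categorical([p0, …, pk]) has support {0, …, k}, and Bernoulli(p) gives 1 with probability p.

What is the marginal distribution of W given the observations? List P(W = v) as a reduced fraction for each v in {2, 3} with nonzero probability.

Enumerate traces; 24 have nonzero weight after conditioning:
  (Z=1, X=1, Y=0, W=2) weight 1/192
  (Z=1, X=1, Y=2, W=3) weight 1/64
  (Z=1, X=2, Y=0, W=2) weight 1/192
  (Z=1, X=2, Y=2, W=3) weight 1/64
  (Z=1, X=3, Y=0, W=2) weight 1/192
  (Z=1, X=3, Y=2, W=3) weight 1/64
  (Z=1, X=4, Y=0, W=2) weight 1/192
  (Z=1, X=4, Y=2, W=3) weight 1/64
  … 16 more
Group by W:
  weight(W=2) = 73/432
  weight(W=3) = 43/432
Total weight = 73/432 + 43/432 = 29/108
P(W=2 | obs) = 73/432 / 29/108 = 73/116
P(W=3 | obs) = 43/432 / 29/108 = 43/116

P(W=2) = 73/116, P(W=3) = 43/116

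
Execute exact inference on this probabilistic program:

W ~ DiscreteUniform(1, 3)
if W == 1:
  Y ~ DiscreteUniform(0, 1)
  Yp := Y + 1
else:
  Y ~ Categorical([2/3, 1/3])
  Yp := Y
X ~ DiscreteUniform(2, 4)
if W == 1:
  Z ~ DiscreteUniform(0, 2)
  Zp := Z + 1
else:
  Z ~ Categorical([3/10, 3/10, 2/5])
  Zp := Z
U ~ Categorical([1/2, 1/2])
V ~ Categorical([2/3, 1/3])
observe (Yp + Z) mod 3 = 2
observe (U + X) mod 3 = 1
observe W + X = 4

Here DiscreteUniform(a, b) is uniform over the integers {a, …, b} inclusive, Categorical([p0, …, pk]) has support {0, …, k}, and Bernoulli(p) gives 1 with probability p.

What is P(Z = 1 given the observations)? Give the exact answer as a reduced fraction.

Enumerate traces; 4 have nonzero weight after conditioning:
  (W=1, Y=0, X=3, Z=1, U=1, V=0) weight 1/162
  (W=1, Y=0, X=3, Z=1, U=1, V=1) weight 1/324
  (W=1, Y=1, X=3, Z=0, U=1, V=0) weight 1/162
  (W=1, Y=1, X=3, Z=0, U=1, V=1) weight 1/324
Group by Z:
  weight(Z=0) = 1/108
  weight(Z=1) = 1/108
Total weight = 1/108 + 1/108 = 1/54
P(Z=0 | obs) = 1/108 / 1/54 = 1/2
P(Z=1 | obs) = 1/108 / 1/54 = 1/2

P(Z = 1 | obs) = 1/2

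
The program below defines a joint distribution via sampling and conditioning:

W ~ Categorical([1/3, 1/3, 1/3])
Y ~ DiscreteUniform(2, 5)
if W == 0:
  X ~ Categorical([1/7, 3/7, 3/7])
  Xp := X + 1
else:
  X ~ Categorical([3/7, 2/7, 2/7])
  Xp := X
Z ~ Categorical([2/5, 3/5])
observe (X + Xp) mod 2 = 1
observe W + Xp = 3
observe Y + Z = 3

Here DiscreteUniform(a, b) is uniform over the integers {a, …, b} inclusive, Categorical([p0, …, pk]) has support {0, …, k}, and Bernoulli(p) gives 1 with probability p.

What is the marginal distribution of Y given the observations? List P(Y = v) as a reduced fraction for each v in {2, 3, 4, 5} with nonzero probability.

Enumerate traces; 2 have nonzero weight after conditioning:
  (W=0, Y=2, X=2, Z=1) weight 3/140
  (W=0, Y=3, X=2, Z=0) weight 1/70
Group by Y:
  weight(Y=2) = 3/140
  weight(Y=3) = 1/70
Total weight = 3/140 + 1/70 = 1/28
P(Y=2 | obs) = 3/140 / 1/28 = 3/5
P(Y=3 | obs) = 1/70 / 1/28 = 2/5

P(Y=2) = 3/5, P(Y=3) = 2/5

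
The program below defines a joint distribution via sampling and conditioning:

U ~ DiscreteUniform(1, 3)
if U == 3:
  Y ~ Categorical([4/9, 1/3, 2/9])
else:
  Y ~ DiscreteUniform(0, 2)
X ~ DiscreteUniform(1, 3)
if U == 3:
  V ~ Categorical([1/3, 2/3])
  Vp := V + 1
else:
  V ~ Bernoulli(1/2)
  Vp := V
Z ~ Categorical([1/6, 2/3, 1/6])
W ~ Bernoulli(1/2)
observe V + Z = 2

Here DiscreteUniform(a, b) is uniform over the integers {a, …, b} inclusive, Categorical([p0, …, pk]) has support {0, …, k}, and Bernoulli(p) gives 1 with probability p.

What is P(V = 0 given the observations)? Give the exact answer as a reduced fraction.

Enumerate traces; 108 have nonzero weight after conditioning:
  (U=1, Y=0, X=1, V=0, Z=2, W=0) weight 1/648
  (U=1, Y=0, X=1, V=0, Z=2, W=1) weight 1/648
  (U=1, Y=0, X=1, V=1, Z=1, W=0) weight 1/162
  (U=1, Y=0, X=1, V=1, Z=1, W=1) weight 1/162
  (U=1, Y=0, X=2, V=0, Z=2, W=0) weight 1/648
  (U=1, Y=0, X=2, V=0, Z=2, W=1) weight 1/648
  (U=1, Y=0, X=2, V=1, Z=1, W=0) weight 1/162
  (U=1, Y=0, X=2, V=1, Z=1, W=1) weight 1/162
  … 100 more
Group by V:
  weight(V=0) = 2/27
  weight(V=1) = 10/27
Total weight = 2/27 + 10/27 = 4/9
P(V=0 | obs) = 2/27 / 4/9 = 1/6
P(V=1 | obs) = 10/27 / 4/9 = 5/6

P(V = 0 | obs) = 1/6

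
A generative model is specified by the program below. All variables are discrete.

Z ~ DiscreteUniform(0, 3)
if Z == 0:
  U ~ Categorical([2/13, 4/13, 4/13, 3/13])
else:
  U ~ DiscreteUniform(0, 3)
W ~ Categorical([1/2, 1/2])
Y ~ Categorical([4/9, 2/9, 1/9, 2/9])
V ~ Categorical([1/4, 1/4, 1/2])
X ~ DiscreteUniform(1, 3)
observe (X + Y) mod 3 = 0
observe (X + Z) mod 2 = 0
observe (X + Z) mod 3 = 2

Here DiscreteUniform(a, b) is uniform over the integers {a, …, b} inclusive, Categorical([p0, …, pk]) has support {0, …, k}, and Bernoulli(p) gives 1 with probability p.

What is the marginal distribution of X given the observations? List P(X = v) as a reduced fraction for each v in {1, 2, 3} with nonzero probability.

P(X=1) = 1/3, P(X=2) = 2/3

Enumerate traces; 48 have nonzero weight after conditioning:
  (Z=0, U=0, W=0, Y=1, V=0, X=2) weight 1/2808
  (Z=0, U=0, W=0, Y=1, V=1, X=2) weight 1/2808
  (Z=0, U=0, W=0, Y=1, V=2, X=2) weight 1/1404
  (Z=0, U=0, W=1, Y=1, V=0, X=2) weight 1/2808
  (Z=0, U=0, W=1, Y=1, V=1, X=2) weight 1/2808
  (Z=0, U=0, W=1, Y=1, V=2, X=2) weight 1/1404
  (Z=0, U=1, W=0, Y=1, V=0, X=2) weight 1/1404
  (Z=0, U=1, W=0, Y=1, V=1, X=2) weight 1/1404
  (Z=1, U=0, W=0, Y=2, V=0, X=1) weight 1/3456
  … 39 more
Group by X:
  weight(X=1) = 1/108
  weight(X=2) = 1/54
Total weight = 1/108 + 1/54 = 1/36
P(X=1 | obs) = 1/108 / 1/36 = 1/3
P(X=2 | obs) = 1/54 / 1/36 = 2/3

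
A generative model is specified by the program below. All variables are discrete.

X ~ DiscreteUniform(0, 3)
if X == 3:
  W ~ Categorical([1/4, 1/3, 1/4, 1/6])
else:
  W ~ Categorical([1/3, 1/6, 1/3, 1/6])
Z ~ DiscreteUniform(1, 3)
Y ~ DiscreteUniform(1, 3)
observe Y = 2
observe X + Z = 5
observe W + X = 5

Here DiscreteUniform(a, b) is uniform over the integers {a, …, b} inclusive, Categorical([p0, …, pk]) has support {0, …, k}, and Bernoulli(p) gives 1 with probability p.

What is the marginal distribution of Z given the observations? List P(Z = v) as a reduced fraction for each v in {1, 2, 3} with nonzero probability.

P(Z=2) = 3/5, P(Z=3) = 2/5

Enumerate traces; 2 have nonzero weight after conditioning:
  (X=2, W=3, Z=3, Y=2) weight 1/216
  (X=3, W=2, Z=2, Y=2) weight 1/144
Group by Z:
  weight(Z=2) = 1/144
  weight(Z=3) = 1/216
Total weight = 1/144 + 1/216 = 5/432
P(Z=2 | obs) = 1/144 / 5/432 = 3/5
P(Z=3 | obs) = 1/216 / 5/432 = 2/5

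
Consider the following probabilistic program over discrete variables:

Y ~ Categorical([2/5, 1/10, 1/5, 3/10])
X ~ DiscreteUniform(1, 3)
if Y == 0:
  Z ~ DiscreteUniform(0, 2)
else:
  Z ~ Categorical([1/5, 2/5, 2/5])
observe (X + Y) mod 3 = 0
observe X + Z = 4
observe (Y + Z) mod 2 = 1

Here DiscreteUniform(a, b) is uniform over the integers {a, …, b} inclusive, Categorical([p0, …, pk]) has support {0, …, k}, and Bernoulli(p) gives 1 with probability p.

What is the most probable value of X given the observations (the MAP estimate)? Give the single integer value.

argmax_v P(X = v | obs) = 3

Enumerate traces; 2 have nonzero weight after conditioning:
  (Y=0, X=3, Z=1) weight 2/45
  (Y=1, X=2, Z=2) weight 1/75
Group by X:
  weight(X=2) = 1/75
  weight(X=3) = 2/45
Total weight = 1/75 + 2/45 = 13/225
P(X=2 | obs) = 1/75 / 13/225 = 3/13
P(X=3 | obs) = 2/45 / 13/225 = 10/13
argmax = 3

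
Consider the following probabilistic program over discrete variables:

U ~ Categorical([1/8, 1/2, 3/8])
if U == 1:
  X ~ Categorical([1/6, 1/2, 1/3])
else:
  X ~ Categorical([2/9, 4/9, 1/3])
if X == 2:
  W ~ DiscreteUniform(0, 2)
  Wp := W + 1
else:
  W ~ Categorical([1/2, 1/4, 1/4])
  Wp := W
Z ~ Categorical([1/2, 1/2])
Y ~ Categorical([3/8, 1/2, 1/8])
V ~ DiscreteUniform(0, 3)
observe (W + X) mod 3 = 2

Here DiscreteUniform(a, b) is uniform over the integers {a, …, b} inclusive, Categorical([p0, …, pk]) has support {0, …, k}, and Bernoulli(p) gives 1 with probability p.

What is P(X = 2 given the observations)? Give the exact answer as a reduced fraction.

Enumerate traces; 216 have nonzero weight after conditioning:
  (U=0, X=0, W=2, Z=0, Y=0, V=0) weight 1/3072
  (U=0, X=0, W=2, Z=0, Y=0, V=1) weight 1/3072
  (U=0, X=0, W=2, Z=0, Y=0, V=2) weight 1/3072
  (U=0, X=0, W=2, Z=0, Y=0, V=3) weight 1/3072
  (U=0, X=0, W=2, Z=0, Y=1, V=0) weight 1/2304
  (U=0, X=0, W=2, Z=0, Y=1, V=1) weight 1/2304
  (U=0, X=0, W=2, Z=0, Y=1, V=2) weight 1/2304
  (U=0, X=0, W=2, Z=0, Y=1, V=3) weight 1/2304
  (U=0, X=1, W=1, Z=0, Y=0, V=0) weight 1/1536
  (U=0, X=2, W=0, Z=0, Y=0, V=0) weight 1/1536
  … 206 more
Group by X:
  weight(X=0) = 7/144
  weight(X=1) = 17/144
  weight(X=2) = 1/9
Total weight = 7/144 + 17/144 + 1/9 = 5/18
P(X=0 | obs) = 7/144 / 5/18 = 7/40
P(X=1 | obs) = 17/144 / 5/18 = 17/40
P(X=2 | obs) = 1/9 / 5/18 = 2/5

P(X = 2 | obs) = 2/5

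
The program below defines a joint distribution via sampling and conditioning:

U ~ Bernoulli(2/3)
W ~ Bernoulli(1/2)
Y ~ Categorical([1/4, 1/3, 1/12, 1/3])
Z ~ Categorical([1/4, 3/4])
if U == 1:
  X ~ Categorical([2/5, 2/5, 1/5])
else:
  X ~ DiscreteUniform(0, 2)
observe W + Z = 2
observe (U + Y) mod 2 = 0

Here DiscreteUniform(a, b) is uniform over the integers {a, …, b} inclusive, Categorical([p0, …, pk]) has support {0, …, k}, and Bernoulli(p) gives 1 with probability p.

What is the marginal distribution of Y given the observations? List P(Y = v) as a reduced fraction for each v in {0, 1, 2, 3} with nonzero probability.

Enumerate traces; 12 have nonzero weight after conditioning:
  (U=0, W=1, Y=0, Z=1, X=0) weight 1/96
  (U=0, W=1, Y=0, Z=1, X=1) weight 1/96
  (U=0, W=1, Y=0, Z=1, X=2) weight 1/96
  (U=0, W=1, Y=2, Z=1, X=0) weight 1/288
  (U=0, W=1, Y=2, Z=1, X=1) weight 1/288
  (U=0, W=1, Y=2, Z=1, X=2) weight 1/288
  (U=1, W=1, Y=1, Z=1, X=0) weight 1/30
  (U=1, W=1, Y=1, Z=1, X=1) weight 1/30
  (U=1, W=1, Y=3, Z=1, X=0) weight 1/30
  … 3 more
Group by Y:
  weight(Y=0) = 1/32
  weight(Y=1) = 1/12
  weight(Y=2) = 1/96
  weight(Y=3) = 1/12
Total weight = 1/32 + 1/12 + 1/96 + 1/12 = 5/24
P(Y=0 | obs) = 1/32 / 5/24 = 3/20
P(Y=1 | obs) = 1/12 / 5/24 = 2/5
P(Y=2 | obs) = 1/96 / 5/24 = 1/20
P(Y=3 | obs) = 1/12 / 5/24 = 2/5

P(Y=0) = 3/20, P(Y=1) = 2/5, P(Y=2) = 1/20, P(Y=3) = 2/5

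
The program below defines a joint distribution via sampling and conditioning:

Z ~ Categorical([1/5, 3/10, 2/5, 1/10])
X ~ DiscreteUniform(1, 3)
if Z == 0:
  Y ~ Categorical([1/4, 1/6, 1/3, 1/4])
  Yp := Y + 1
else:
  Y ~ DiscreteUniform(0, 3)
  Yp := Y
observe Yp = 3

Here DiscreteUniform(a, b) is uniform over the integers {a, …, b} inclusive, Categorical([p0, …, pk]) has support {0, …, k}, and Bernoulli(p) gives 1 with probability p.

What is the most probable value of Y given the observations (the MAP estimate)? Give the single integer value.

argmax_v P(Y = v | obs) = 3

Enumerate traces; 12 have nonzero weight after conditioning:
  (Z=0, X=1, Y=2) weight 1/45
  (Z=0, X=2, Y=2) weight 1/45
  (Z=0, X=3, Y=2) weight 1/45
  (Z=1, X=1, Y=3) weight 1/40
  (Z=1, X=2, Y=3) weight 1/40
  (Z=1, X=3, Y=3) weight 1/40
  (Z=2, X=1, Y=3) weight 1/30
  (Z=2, X=2, Y=3) weight 1/30
  … 4 more
Group by Y:
  weight(Y=2) = 1/15
  weight(Y=3) = 1/5
Total weight = 1/15 + 1/5 = 4/15
P(Y=2 | obs) = 1/15 / 4/15 = 1/4
P(Y=3 | obs) = 1/5 / 4/15 = 3/4
argmax = 3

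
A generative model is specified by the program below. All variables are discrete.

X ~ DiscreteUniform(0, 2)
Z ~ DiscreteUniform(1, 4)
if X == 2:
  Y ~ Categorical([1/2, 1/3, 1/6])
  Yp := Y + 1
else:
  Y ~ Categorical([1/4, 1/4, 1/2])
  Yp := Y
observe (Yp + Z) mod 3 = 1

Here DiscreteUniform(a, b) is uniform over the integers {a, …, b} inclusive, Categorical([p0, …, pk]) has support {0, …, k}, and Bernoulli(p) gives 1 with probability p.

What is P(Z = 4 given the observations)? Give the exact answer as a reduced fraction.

P(Z = 4 | obs) = 2/11

Enumerate traces; 12 have nonzero weight after conditioning:
  (X=0, Z=1, Y=0) weight 1/48
  (X=0, Z=2, Y=2) weight 1/24
  (X=0, Z=3, Y=1) weight 1/48
  (X=0, Z=4, Y=0) weight 1/48
  (X=1, Z=1, Y=0) weight 1/48
  (X=1, Z=2, Y=2) weight 1/24
  (X=1, Z=3, Y=1) weight 1/48
  (X=1, Z=4, Y=0) weight 1/48
  … 4 more
Group by Z:
  weight(Z=1) = 1/18
  weight(Z=2) = 1/9
  weight(Z=3) = 1/12
  weight(Z=4) = 1/18
Total weight = 1/18 + 1/9 + 1/12 + 1/18 = 11/36
P(Z=1 | obs) = 1/18 / 11/36 = 2/11
P(Z=2 | obs) = 1/9 / 11/36 = 4/11
P(Z=3 | obs) = 1/12 / 11/36 = 3/11
P(Z=4 | obs) = 1/18 / 11/36 = 2/11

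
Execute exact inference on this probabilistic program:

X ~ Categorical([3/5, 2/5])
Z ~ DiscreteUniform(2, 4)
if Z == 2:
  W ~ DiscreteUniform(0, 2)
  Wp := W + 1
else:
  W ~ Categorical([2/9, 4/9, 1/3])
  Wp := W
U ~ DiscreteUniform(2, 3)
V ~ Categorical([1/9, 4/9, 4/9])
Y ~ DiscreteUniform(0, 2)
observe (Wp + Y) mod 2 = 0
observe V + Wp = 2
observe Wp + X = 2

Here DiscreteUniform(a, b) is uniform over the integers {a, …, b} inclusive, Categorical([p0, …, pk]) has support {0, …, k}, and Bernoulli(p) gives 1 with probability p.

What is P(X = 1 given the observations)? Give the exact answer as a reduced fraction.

Enumerate traces; 18 have nonzero weight after conditioning:
  (X=0, Z=2, W=1, U=2, V=0, Y=0) weight 1/810
  (X=0, Z=2, W=1, U=2, V=0, Y=2) weight 1/810
  (X=0, Z=2, W=1, U=3, V=0, Y=0) weight 1/810
  (X=0, Z=2, W=1, U=3, V=0, Y=2) weight 1/810
  (X=0, Z=3, W=2, U=2, V=0, Y=0) weight 1/810
  (X=0, Z=3, W=2, U=2, V=0, Y=2) weight 1/810
  (X=0, Z=3, W=2, U=3, V=0, Y=0) weight 1/810
  (X=0, Z=3, W=2, U=3, V=0, Y=2) weight 1/810
  (X=1, Z=2, W=0, U=2, V=1, Y=1) weight 4/1215
  … 9 more
Group by X:
  weight(X=0) = 2/135
  weight(X=1) = 88/3645
Total weight = 2/135 + 88/3645 = 142/3645
P(X=0 | obs) = 2/135 / 142/3645 = 27/71
P(X=1 | obs) = 88/3645 / 142/3645 = 44/71

P(X = 1 | obs) = 44/71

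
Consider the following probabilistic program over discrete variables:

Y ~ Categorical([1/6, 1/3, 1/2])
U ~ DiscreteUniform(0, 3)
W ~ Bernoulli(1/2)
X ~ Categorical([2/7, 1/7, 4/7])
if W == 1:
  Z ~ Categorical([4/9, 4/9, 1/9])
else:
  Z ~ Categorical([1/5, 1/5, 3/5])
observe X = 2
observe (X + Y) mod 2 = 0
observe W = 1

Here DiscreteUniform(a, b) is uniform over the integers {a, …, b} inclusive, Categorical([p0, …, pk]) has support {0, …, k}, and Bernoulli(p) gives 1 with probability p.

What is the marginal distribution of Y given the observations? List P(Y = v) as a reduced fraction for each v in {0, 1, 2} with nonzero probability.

Enumerate traces; 24 have nonzero weight after conditioning:
  (Y=0, U=0, W=1, X=2, Z=0) weight 1/189
  (Y=0, U=0, W=1, X=2, Z=1) weight 1/189
  (Y=0, U=0, W=1, X=2, Z=2) weight 1/756
  (Y=0, U=1, W=1, X=2, Z=0) weight 1/189
  (Y=0, U=1, W=1, X=2, Z=1) weight 1/189
  (Y=0, U=1, W=1, X=2, Z=2) weight 1/756
  (Y=0, U=2, W=1, X=2, Z=0) weight 1/189
  (Y=0, U=2, W=1, X=2, Z=1) weight 1/189
  (Y=2, U=0, W=1, X=2, Z=0) weight 1/63
  … 15 more
Group by Y:
  weight(Y=0) = 1/21
  weight(Y=2) = 1/7
Total weight = 1/21 + 1/7 = 4/21
P(Y=0 | obs) = 1/21 / 4/21 = 1/4
P(Y=2 | obs) = 1/7 / 4/21 = 3/4

P(Y=0) = 1/4, P(Y=2) = 3/4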